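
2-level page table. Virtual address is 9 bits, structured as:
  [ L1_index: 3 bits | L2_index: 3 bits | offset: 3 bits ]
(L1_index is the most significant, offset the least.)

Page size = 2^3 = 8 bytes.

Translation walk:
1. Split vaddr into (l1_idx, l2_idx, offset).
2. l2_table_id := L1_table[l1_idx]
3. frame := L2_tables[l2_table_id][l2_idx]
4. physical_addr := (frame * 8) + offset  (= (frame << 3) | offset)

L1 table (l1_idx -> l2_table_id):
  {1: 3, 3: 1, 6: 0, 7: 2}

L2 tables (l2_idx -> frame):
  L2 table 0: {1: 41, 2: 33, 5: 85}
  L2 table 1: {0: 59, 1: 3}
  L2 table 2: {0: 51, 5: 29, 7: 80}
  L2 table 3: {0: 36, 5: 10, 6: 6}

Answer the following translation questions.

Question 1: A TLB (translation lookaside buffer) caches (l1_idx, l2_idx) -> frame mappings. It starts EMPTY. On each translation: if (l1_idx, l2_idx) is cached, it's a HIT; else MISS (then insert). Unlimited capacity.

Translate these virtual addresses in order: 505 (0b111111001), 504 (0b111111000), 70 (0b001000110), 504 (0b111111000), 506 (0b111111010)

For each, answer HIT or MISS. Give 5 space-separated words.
Answer: MISS HIT MISS HIT HIT

Derivation:
vaddr=505: (7,7) not in TLB -> MISS, insert
vaddr=504: (7,7) in TLB -> HIT
vaddr=70: (1,0) not in TLB -> MISS, insert
vaddr=504: (7,7) in TLB -> HIT
vaddr=506: (7,7) in TLB -> HIT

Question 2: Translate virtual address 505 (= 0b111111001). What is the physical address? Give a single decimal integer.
Answer: 641

Derivation:
vaddr = 505 = 0b111111001
Split: l1_idx=7, l2_idx=7, offset=1
L1[7] = 2
L2[2][7] = 80
paddr = 80 * 8 + 1 = 641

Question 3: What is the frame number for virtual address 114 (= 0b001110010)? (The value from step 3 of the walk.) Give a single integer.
vaddr = 114: l1_idx=1, l2_idx=6
L1[1] = 3; L2[3][6] = 6

Answer: 6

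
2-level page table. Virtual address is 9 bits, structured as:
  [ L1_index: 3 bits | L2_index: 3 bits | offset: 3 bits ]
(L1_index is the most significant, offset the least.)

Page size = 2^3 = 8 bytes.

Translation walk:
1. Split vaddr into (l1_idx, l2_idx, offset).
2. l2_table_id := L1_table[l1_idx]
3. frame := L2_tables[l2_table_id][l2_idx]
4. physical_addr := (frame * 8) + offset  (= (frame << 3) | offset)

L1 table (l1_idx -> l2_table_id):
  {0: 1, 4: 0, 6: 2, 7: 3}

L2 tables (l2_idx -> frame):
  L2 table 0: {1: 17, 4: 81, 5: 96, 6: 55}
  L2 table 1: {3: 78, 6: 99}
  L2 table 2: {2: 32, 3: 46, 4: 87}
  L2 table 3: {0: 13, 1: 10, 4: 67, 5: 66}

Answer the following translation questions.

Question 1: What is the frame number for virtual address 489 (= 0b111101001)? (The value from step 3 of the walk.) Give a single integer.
vaddr = 489: l1_idx=7, l2_idx=5
L1[7] = 3; L2[3][5] = 66

Answer: 66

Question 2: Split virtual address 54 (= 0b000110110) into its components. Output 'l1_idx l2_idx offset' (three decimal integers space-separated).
Answer: 0 6 6

Derivation:
vaddr = 54 = 0b000110110
  top 3 bits -> l1_idx = 0
  next 3 bits -> l2_idx = 6
  bottom 3 bits -> offset = 6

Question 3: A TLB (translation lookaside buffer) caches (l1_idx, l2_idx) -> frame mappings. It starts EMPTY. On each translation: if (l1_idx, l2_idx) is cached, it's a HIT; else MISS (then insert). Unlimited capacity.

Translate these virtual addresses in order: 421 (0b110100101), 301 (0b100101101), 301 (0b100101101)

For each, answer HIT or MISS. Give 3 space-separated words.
vaddr=421: (6,4) not in TLB -> MISS, insert
vaddr=301: (4,5) not in TLB -> MISS, insert
vaddr=301: (4,5) in TLB -> HIT

Answer: MISS MISS HIT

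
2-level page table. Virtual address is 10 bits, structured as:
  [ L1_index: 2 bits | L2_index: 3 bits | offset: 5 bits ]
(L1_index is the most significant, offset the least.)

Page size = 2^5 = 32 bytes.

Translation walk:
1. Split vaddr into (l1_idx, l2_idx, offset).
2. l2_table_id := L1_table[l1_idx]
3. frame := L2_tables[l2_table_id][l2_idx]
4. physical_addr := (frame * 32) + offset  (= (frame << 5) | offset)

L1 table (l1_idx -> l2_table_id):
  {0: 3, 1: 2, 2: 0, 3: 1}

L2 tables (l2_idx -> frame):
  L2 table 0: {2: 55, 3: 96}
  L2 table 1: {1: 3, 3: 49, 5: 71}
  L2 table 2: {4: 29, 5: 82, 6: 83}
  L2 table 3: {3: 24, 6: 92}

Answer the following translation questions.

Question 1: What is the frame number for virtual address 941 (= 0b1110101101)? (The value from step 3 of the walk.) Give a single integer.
vaddr = 941: l1_idx=3, l2_idx=5
L1[3] = 1; L2[1][5] = 71

Answer: 71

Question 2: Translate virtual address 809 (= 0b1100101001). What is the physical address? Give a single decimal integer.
vaddr = 809 = 0b1100101001
Split: l1_idx=3, l2_idx=1, offset=9
L1[3] = 1
L2[1][1] = 3
paddr = 3 * 32 + 9 = 105

Answer: 105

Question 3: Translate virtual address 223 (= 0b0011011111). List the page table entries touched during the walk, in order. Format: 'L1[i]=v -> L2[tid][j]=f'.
Answer: L1[0]=3 -> L2[3][6]=92

Derivation:
vaddr = 223 = 0b0011011111
Split: l1_idx=0, l2_idx=6, offset=31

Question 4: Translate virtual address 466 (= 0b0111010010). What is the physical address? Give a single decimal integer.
Answer: 2674

Derivation:
vaddr = 466 = 0b0111010010
Split: l1_idx=1, l2_idx=6, offset=18
L1[1] = 2
L2[2][6] = 83
paddr = 83 * 32 + 18 = 2674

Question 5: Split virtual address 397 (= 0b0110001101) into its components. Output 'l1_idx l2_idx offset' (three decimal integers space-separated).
Answer: 1 4 13

Derivation:
vaddr = 397 = 0b0110001101
  top 2 bits -> l1_idx = 1
  next 3 bits -> l2_idx = 4
  bottom 5 bits -> offset = 13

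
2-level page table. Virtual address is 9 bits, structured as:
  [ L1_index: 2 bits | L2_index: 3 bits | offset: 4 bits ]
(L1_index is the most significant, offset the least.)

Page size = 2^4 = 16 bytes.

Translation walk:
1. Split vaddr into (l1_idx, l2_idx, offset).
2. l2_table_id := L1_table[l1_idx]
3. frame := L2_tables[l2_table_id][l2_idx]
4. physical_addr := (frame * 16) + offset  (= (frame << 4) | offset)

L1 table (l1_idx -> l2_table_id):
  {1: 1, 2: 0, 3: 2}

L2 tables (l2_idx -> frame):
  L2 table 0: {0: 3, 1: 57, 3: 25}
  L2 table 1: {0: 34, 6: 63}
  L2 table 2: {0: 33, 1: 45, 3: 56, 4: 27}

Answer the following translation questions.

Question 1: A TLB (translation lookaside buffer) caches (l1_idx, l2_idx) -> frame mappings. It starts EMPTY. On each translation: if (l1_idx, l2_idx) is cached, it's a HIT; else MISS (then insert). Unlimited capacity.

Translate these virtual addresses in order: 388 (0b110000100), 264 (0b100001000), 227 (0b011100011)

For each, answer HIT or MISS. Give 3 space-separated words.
vaddr=388: (3,0) not in TLB -> MISS, insert
vaddr=264: (2,0) not in TLB -> MISS, insert
vaddr=227: (1,6) not in TLB -> MISS, insert

Answer: MISS MISS MISS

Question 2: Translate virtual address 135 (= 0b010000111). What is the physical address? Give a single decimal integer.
Answer: 551

Derivation:
vaddr = 135 = 0b010000111
Split: l1_idx=1, l2_idx=0, offset=7
L1[1] = 1
L2[1][0] = 34
paddr = 34 * 16 + 7 = 551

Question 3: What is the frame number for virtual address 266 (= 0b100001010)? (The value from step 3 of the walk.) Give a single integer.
vaddr = 266: l1_idx=2, l2_idx=0
L1[2] = 0; L2[0][0] = 3

Answer: 3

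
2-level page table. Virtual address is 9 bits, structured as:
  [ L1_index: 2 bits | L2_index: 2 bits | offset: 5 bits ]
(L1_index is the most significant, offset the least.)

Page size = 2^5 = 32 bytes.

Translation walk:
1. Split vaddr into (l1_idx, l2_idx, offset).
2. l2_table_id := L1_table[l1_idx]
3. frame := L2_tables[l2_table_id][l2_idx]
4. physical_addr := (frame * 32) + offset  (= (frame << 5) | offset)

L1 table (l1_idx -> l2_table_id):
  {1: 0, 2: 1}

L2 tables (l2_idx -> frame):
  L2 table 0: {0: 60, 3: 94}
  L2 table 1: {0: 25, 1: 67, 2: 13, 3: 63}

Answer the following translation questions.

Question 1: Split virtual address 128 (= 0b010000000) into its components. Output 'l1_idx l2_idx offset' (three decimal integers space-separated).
Answer: 1 0 0

Derivation:
vaddr = 128 = 0b010000000
  top 2 bits -> l1_idx = 1
  next 2 bits -> l2_idx = 0
  bottom 5 bits -> offset = 0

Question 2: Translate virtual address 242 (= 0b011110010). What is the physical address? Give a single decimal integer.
Answer: 3026

Derivation:
vaddr = 242 = 0b011110010
Split: l1_idx=1, l2_idx=3, offset=18
L1[1] = 0
L2[0][3] = 94
paddr = 94 * 32 + 18 = 3026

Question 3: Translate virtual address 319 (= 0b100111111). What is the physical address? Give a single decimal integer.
Answer: 2175

Derivation:
vaddr = 319 = 0b100111111
Split: l1_idx=2, l2_idx=1, offset=31
L1[2] = 1
L2[1][1] = 67
paddr = 67 * 32 + 31 = 2175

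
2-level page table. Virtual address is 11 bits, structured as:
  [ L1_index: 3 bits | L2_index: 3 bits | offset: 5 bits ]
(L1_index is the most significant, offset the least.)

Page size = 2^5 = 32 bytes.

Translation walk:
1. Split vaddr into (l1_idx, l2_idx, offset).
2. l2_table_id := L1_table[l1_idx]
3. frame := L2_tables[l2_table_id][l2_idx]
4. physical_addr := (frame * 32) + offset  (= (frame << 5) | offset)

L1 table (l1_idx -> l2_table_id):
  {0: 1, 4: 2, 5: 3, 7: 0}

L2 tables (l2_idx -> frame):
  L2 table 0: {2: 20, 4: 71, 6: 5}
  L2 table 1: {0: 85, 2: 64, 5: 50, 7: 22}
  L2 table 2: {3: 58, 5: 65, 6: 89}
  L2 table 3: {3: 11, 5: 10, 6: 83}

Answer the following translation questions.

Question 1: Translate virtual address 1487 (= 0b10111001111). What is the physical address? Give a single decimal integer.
Answer: 2671

Derivation:
vaddr = 1487 = 0b10111001111
Split: l1_idx=5, l2_idx=6, offset=15
L1[5] = 3
L2[3][6] = 83
paddr = 83 * 32 + 15 = 2671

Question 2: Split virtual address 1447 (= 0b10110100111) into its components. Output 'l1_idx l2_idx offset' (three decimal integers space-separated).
vaddr = 1447 = 0b10110100111
  top 3 bits -> l1_idx = 5
  next 3 bits -> l2_idx = 5
  bottom 5 bits -> offset = 7

Answer: 5 5 7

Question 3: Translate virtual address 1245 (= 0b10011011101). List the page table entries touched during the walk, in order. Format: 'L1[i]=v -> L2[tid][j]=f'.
vaddr = 1245 = 0b10011011101
Split: l1_idx=4, l2_idx=6, offset=29

Answer: L1[4]=2 -> L2[2][6]=89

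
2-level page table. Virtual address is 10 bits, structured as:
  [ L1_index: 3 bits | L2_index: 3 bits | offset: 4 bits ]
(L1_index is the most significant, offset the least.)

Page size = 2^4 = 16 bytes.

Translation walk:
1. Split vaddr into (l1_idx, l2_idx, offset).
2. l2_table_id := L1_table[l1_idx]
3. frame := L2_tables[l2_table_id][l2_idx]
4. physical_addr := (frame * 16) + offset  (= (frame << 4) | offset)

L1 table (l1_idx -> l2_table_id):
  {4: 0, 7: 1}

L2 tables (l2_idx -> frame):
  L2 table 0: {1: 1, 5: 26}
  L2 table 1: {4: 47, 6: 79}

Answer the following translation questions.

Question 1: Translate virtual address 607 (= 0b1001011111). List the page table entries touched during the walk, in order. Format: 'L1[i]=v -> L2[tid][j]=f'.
vaddr = 607 = 0b1001011111
Split: l1_idx=4, l2_idx=5, offset=15

Answer: L1[4]=0 -> L2[0][5]=26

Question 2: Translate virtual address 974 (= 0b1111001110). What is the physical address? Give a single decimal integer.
vaddr = 974 = 0b1111001110
Split: l1_idx=7, l2_idx=4, offset=14
L1[7] = 1
L2[1][4] = 47
paddr = 47 * 16 + 14 = 766

Answer: 766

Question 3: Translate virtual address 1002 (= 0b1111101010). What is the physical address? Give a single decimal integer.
Answer: 1274

Derivation:
vaddr = 1002 = 0b1111101010
Split: l1_idx=7, l2_idx=6, offset=10
L1[7] = 1
L2[1][6] = 79
paddr = 79 * 16 + 10 = 1274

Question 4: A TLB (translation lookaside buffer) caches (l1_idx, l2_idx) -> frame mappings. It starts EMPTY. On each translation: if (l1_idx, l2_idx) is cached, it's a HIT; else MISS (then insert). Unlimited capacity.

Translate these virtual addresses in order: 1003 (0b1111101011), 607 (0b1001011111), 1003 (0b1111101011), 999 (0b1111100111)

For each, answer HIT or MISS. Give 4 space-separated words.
vaddr=1003: (7,6) not in TLB -> MISS, insert
vaddr=607: (4,5) not in TLB -> MISS, insert
vaddr=1003: (7,6) in TLB -> HIT
vaddr=999: (7,6) in TLB -> HIT

Answer: MISS MISS HIT HIT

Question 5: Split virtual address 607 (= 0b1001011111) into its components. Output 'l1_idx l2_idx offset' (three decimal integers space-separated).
vaddr = 607 = 0b1001011111
  top 3 bits -> l1_idx = 4
  next 3 bits -> l2_idx = 5
  bottom 4 bits -> offset = 15

Answer: 4 5 15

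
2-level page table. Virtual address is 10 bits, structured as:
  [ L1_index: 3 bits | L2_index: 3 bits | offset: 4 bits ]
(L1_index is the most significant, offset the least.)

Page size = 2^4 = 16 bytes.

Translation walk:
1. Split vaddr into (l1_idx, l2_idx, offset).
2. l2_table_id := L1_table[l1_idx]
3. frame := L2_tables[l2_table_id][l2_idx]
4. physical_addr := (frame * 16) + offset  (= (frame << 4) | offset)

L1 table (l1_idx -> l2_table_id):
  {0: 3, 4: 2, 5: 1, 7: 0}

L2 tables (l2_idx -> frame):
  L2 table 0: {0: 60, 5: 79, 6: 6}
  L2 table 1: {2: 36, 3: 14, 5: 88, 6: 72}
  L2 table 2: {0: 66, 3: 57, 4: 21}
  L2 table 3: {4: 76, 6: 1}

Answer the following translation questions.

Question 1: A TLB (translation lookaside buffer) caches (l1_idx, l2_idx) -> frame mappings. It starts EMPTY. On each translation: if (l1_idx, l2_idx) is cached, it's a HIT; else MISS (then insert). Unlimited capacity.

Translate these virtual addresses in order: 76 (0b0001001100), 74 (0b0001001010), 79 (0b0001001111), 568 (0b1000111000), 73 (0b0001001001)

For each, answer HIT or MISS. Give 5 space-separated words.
vaddr=76: (0,4) not in TLB -> MISS, insert
vaddr=74: (0,4) in TLB -> HIT
vaddr=79: (0,4) in TLB -> HIT
vaddr=568: (4,3) not in TLB -> MISS, insert
vaddr=73: (0,4) in TLB -> HIT

Answer: MISS HIT HIT MISS HIT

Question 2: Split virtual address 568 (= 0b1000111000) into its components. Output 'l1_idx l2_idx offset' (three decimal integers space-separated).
vaddr = 568 = 0b1000111000
  top 3 bits -> l1_idx = 4
  next 3 bits -> l2_idx = 3
  bottom 4 bits -> offset = 8

Answer: 4 3 8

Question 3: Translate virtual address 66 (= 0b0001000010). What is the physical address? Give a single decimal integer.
Answer: 1218

Derivation:
vaddr = 66 = 0b0001000010
Split: l1_idx=0, l2_idx=4, offset=2
L1[0] = 3
L2[3][4] = 76
paddr = 76 * 16 + 2 = 1218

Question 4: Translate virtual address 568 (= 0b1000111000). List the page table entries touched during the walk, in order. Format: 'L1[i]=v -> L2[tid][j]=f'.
vaddr = 568 = 0b1000111000
Split: l1_idx=4, l2_idx=3, offset=8

Answer: L1[4]=2 -> L2[2][3]=57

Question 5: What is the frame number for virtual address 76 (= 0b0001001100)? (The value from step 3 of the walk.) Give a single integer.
vaddr = 76: l1_idx=0, l2_idx=4
L1[0] = 3; L2[3][4] = 76

Answer: 76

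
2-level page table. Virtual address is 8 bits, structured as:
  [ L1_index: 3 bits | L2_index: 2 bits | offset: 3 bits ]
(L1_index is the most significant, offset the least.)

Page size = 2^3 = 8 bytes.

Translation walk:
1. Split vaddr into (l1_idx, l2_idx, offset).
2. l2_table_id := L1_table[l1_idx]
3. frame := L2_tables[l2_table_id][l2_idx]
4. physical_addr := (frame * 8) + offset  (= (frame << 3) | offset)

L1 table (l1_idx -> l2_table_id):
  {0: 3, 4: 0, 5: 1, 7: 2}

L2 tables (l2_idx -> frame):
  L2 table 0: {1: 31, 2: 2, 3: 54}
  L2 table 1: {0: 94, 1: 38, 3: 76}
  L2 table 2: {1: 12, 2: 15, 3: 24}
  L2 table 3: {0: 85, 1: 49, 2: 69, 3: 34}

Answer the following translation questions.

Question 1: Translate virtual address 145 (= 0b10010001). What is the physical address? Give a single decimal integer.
vaddr = 145 = 0b10010001
Split: l1_idx=4, l2_idx=2, offset=1
L1[4] = 0
L2[0][2] = 2
paddr = 2 * 8 + 1 = 17

Answer: 17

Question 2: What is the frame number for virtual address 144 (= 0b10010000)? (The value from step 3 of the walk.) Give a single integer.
vaddr = 144: l1_idx=4, l2_idx=2
L1[4] = 0; L2[0][2] = 2

Answer: 2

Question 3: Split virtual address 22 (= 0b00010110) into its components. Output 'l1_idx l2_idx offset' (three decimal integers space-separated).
vaddr = 22 = 0b00010110
  top 3 bits -> l1_idx = 0
  next 2 bits -> l2_idx = 2
  bottom 3 bits -> offset = 6

Answer: 0 2 6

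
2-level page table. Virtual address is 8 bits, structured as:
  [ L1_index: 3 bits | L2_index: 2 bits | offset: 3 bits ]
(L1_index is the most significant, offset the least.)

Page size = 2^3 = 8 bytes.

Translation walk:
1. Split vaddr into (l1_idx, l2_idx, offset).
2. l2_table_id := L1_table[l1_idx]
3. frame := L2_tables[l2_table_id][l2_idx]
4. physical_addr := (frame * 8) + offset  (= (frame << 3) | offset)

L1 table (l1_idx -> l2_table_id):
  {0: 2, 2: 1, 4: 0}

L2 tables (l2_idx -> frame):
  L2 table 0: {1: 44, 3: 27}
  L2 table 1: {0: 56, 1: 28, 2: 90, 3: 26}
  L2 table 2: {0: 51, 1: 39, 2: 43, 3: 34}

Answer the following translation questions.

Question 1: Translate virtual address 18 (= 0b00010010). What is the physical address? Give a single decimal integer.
vaddr = 18 = 0b00010010
Split: l1_idx=0, l2_idx=2, offset=2
L1[0] = 2
L2[2][2] = 43
paddr = 43 * 8 + 2 = 346

Answer: 346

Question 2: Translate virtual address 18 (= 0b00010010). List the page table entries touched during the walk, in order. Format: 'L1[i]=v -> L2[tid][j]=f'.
vaddr = 18 = 0b00010010
Split: l1_idx=0, l2_idx=2, offset=2

Answer: L1[0]=2 -> L2[2][2]=43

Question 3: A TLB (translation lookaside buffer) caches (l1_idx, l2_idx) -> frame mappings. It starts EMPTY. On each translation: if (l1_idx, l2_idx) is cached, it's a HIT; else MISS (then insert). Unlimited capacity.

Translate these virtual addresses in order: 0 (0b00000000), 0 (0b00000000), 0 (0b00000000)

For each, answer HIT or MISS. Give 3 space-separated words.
Answer: MISS HIT HIT

Derivation:
vaddr=0: (0,0) not in TLB -> MISS, insert
vaddr=0: (0,0) in TLB -> HIT
vaddr=0: (0,0) in TLB -> HIT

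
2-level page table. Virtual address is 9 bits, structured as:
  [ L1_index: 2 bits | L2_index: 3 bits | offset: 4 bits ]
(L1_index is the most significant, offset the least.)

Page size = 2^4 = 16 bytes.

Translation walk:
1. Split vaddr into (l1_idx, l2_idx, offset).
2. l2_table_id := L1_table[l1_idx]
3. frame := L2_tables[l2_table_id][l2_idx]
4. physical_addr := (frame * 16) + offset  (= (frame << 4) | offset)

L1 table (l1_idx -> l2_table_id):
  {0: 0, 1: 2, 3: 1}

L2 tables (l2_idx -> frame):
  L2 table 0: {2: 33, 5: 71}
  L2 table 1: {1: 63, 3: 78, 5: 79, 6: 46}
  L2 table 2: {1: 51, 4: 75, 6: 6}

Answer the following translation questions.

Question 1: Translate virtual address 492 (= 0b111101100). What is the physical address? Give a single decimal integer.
vaddr = 492 = 0b111101100
Split: l1_idx=3, l2_idx=6, offset=12
L1[3] = 1
L2[1][6] = 46
paddr = 46 * 16 + 12 = 748

Answer: 748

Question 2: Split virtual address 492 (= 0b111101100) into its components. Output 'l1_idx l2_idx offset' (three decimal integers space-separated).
vaddr = 492 = 0b111101100
  top 2 bits -> l1_idx = 3
  next 3 bits -> l2_idx = 6
  bottom 4 bits -> offset = 12

Answer: 3 6 12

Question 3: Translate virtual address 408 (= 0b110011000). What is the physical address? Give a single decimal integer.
Answer: 1016

Derivation:
vaddr = 408 = 0b110011000
Split: l1_idx=3, l2_idx=1, offset=8
L1[3] = 1
L2[1][1] = 63
paddr = 63 * 16 + 8 = 1016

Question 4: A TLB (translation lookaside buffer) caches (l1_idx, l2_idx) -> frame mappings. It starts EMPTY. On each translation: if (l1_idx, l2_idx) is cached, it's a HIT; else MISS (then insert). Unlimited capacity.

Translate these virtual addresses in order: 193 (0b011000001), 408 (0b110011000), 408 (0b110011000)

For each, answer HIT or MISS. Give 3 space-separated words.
Answer: MISS MISS HIT

Derivation:
vaddr=193: (1,4) not in TLB -> MISS, insert
vaddr=408: (3,1) not in TLB -> MISS, insert
vaddr=408: (3,1) in TLB -> HIT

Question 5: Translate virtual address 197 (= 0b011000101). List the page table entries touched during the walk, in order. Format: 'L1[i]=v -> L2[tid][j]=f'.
Answer: L1[1]=2 -> L2[2][4]=75

Derivation:
vaddr = 197 = 0b011000101
Split: l1_idx=1, l2_idx=4, offset=5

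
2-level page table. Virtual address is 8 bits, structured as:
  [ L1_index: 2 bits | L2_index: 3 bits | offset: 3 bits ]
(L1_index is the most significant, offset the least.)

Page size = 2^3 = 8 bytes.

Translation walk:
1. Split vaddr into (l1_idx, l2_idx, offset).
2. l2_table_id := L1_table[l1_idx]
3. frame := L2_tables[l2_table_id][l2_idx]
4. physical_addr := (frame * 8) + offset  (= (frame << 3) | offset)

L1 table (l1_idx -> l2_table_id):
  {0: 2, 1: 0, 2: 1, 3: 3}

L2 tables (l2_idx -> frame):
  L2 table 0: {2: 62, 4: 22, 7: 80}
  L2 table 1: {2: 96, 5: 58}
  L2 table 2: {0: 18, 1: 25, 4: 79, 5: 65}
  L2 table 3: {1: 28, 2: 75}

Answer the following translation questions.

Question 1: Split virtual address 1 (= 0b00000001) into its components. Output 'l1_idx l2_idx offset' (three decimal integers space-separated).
Answer: 0 0 1

Derivation:
vaddr = 1 = 0b00000001
  top 2 bits -> l1_idx = 0
  next 3 bits -> l2_idx = 0
  bottom 3 bits -> offset = 1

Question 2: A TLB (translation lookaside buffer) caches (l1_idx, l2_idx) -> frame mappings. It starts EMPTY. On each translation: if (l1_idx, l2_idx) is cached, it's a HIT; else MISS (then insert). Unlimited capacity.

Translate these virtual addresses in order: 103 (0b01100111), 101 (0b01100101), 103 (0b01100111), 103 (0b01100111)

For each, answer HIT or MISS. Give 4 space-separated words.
vaddr=103: (1,4) not in TLB -> MISS, insert
vaddr=101: (1,4) in TLB -> HIT
vaddr=103: (1,4) in TLB -> HIT
vaddr=103: (1,4) in TLB -> HIT

Answer: MISS HIT HIT HIT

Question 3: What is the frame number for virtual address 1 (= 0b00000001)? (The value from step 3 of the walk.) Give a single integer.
vaddr = 1: l1_idx=0, l2_idx=0
L1[0] = 2; L2[2][0] = 18

Answer: 18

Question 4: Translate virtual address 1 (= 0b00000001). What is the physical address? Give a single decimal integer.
vaddr = 1 = 0b00000001
Split: l1_idx=0, l2_idx=0, offset=1
L1[0] = 2
L2[2][0] = 18
paddr = 18 * 8 + 1 = 145

Answer: 145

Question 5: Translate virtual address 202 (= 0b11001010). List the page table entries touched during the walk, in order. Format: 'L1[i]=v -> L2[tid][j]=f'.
vaddr = 202 = 0b11001010
Split: l1_idx=3, l2_idx=1, offset=2

Answer: L1[3]=3 -> L2[3][1]=28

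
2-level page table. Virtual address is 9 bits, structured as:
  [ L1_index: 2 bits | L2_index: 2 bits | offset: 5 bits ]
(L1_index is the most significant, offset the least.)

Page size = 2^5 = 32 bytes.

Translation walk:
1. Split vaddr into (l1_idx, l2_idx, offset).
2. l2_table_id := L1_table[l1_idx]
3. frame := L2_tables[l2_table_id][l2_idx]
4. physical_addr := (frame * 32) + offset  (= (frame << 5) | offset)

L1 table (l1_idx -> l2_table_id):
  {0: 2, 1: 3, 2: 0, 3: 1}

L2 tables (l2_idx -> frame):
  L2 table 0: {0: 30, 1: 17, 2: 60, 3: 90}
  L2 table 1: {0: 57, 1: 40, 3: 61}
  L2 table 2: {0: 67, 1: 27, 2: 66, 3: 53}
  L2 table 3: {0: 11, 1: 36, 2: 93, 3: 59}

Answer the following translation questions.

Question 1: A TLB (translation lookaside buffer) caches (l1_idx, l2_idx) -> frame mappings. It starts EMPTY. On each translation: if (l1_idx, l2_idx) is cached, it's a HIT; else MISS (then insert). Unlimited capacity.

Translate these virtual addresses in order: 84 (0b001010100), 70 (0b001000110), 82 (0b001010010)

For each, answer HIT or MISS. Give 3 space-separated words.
Answer: MISS HIT HIT

Derivation:
vaddr=84: (0,2) not in TLB -> MISS, insert
vaddr=70: (0,2) in TLB -> HIT
vaddr=82: (0,2) in TLB -> HIT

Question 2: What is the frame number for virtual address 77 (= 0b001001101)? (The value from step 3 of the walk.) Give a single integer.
Answer: 66

Derivation:
vaddr = 77: l1_idx=0, l2_idx=2
L1[0] = 2; L2[2][2] = 66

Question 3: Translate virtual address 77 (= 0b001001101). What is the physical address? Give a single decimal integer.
Answer: 2125

Derivation:
vaddr = 77 = 0b001001101
Split: l1_idx=0, l2_idx=2, offset=13
L1[0] = 2
L2[2][2] = 66
paddr = 66 * 32 + 13 = 2125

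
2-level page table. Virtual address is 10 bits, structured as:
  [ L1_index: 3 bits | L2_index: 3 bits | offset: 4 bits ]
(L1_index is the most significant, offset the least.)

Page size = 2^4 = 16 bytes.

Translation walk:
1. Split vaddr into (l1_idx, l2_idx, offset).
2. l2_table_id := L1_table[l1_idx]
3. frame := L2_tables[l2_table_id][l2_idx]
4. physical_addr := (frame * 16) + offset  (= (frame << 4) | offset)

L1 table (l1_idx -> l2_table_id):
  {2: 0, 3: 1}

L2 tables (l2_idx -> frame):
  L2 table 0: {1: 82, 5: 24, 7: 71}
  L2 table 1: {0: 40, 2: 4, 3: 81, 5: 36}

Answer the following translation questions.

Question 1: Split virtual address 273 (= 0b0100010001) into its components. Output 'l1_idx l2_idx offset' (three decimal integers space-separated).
Answer: 2 1 1

Derivation:
vaddr = 273 = 0b0100010001
  top 3 bits -> l1_idx = 2
  next 3 bits -> l2_idx = 1
  bottom 4 bits -> offset = 1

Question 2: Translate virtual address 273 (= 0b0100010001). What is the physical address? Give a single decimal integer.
Answer: 1313

Derivation:
vaddr = 273 = 0b0100010001
Split: l1_idx=2, l2_idx=1, offset=1
L1[2] = 0
L2[0][1] = 82
paddr = 82 * 16 + 1 = 1313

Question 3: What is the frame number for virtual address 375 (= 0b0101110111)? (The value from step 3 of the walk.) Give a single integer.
vaddr = 375: l1_idx=2, l2_idx=7
L1[2] = 0; L2[0][7] = 71

Answer: 71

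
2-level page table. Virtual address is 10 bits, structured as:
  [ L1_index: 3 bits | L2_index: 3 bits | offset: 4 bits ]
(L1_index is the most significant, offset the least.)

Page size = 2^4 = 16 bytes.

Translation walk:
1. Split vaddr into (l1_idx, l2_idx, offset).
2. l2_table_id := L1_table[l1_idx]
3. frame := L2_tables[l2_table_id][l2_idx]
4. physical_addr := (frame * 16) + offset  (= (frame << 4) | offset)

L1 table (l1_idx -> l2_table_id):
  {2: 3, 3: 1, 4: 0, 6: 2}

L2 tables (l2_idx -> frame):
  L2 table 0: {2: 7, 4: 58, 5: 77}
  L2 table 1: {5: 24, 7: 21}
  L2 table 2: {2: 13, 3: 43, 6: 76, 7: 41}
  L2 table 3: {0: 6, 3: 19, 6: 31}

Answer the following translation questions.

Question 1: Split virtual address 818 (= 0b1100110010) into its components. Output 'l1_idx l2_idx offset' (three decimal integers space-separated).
Answer: 6 3 2

Derivation:
vaddr = 818 = 0b1100110010
  top 3 bits -> l1_idx = 6
  next 3 bits -> l2_idx = 3
  bottom 4 bits -> offset = 2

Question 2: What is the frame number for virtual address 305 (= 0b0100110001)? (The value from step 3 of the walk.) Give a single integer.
Answer: 19

Derivation:
vaddr = 305: l1_idx=2, l2_idx=3
L1[2] = 3; L2[3][3] = 19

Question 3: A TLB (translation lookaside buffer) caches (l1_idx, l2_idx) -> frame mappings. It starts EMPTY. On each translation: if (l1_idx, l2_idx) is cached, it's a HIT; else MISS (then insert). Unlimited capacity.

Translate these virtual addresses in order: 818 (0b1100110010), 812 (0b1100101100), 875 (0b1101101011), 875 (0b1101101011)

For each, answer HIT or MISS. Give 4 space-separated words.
Answer: MISS MISS MISS HIT

Derivation:
vaddr=818: (6,3) not in TLB -> MISS, insert
vaddr=812: (6,2) not in TLB -> MISS, insert
vaddr=875: (6,6) not in TLB -> MISS, insert
vaddr=875: (6,6) in TLB -> HIT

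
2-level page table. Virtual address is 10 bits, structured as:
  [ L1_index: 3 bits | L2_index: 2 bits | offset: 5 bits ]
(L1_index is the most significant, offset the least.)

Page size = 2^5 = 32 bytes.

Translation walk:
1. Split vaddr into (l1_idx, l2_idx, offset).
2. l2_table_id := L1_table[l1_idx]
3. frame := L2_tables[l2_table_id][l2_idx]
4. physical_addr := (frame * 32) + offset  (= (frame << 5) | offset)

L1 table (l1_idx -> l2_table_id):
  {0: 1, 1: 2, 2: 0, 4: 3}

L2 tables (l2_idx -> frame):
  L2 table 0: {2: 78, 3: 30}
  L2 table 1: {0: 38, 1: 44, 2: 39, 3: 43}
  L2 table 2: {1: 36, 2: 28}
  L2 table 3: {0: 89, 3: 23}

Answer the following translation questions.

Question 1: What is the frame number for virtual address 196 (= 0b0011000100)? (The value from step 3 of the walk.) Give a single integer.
Answer: 28

Derivation:
vaddr = 196: l1_idx=1, l2_idx=2
L1[1] = 2; L2[2][2] = 28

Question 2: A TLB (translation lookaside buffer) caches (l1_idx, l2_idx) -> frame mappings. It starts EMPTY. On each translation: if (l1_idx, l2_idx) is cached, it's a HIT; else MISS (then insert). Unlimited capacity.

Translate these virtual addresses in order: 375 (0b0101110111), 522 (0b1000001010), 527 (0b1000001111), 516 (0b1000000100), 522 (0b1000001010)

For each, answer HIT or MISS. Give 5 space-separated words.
vaddr=375: (2,3) not in TLB -> MISS, insert
vaddr=522: (4,0) not in TLB -> MISS, insert
vaddr=527: (4,0) in TLB -> HIT
vaddr=516: (4,0) in TLB -> HIT
vaddr=522: (4,0) in TLB -> HIT

Answer: MISS MISS HIT HIT HIT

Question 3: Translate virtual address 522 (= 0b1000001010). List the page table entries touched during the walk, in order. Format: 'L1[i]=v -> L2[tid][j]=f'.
Answer: L1[4]=3 -> L2[3][0]=89

Derivation:
vaddr = 522 = 0b1000001010
Split: l1_idx=4, l2_idx=0, offset=10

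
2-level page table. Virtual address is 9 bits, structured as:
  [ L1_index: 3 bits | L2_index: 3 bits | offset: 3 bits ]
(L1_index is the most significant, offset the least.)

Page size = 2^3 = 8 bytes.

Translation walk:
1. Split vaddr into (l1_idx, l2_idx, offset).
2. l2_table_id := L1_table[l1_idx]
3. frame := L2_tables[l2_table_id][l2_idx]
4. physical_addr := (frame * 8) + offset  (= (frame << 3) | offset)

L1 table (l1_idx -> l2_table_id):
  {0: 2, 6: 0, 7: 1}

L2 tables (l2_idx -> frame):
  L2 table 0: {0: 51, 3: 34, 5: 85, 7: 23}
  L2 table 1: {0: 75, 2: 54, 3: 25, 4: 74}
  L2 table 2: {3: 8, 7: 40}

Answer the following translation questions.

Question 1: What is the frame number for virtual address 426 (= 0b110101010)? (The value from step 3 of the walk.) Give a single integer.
vaddr = 426: l1_idx=6, l2_idx=5
L1[6] = 0; L2[0][5] = 85

Answer: 85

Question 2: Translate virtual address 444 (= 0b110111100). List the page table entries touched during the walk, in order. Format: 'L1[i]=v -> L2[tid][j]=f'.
Answer: L1[6]=0 -> L2[0][7]=23

Derivation:
vaddr = 444 = 0b110111100
Split: l1_idx=6, l2_idx=7, offset=4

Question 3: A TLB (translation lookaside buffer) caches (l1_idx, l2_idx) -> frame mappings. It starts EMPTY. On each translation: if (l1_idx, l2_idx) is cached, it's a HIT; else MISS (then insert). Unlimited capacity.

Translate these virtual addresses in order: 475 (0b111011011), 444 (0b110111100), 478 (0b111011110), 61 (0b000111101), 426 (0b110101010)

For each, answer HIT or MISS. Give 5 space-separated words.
vaddr=475: (7,3) not in TLB -> MISS, insert
vaddr=444: (6,7) not in TLB -> MISS, insert
vaddr=478: (7,3) in TLB -> HIT
vaddr=61: (0,7) not in TLB -> MISS, insert
vaddr=426: (6,5) not in TLB -> MISS, insert

Answer: MISS MISS HIT MISS MISS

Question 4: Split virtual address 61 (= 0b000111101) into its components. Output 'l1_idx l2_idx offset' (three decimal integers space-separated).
Answer: 0 7 5

Derivation:
vaddr = 61 = 0b000111101
  top 3 bits -> l1_idx = 0
  next 3 bits -> l2_idx = 7
  bottom 3 bits -> offset = 5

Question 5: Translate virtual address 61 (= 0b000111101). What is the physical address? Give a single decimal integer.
Answer: 325

Derivation:
vaddr = 61 = 0b000111101
Split: l1_idx=0, l2_idx=7, offset=5
L1[0] = 2
L2[2][7] = 40
paddr = 40 * 8 + 5 = 325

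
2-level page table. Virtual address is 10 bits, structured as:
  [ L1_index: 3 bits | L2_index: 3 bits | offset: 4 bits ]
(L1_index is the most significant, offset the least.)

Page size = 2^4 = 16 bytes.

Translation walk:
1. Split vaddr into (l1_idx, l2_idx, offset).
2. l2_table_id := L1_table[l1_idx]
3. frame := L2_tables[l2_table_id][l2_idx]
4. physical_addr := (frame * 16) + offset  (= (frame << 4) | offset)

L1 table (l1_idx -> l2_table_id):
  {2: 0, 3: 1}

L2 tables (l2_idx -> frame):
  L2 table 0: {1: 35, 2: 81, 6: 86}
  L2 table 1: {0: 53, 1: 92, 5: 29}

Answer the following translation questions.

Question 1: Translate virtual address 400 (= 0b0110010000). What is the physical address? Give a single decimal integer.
vaddr = 400 = 0b0110010000
Split: l1_idx=3, l2_idx=1, offset=0
L1[3] = 1
L2[1][1] = 92
paddr = 92 * 16 + 0 = 1472

Answer: 1472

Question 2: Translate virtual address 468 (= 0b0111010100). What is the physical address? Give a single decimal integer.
Answer: 468

Derivation:
vaddr = 468 = 0b0111010100
Split: l1_idx=3, l2_idx=5, offset=4
L1[3] = 1
L2[1][5] = 29
paddr = 29 * 16 + 4 = 468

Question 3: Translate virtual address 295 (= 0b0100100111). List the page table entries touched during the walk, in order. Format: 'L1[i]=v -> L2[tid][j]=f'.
vaddr = 295 = 0b0100100111
Split: l1_idx=2, l2_idx=2, offset=7

Answer: L1[2]=0 -> L2[0][2]=81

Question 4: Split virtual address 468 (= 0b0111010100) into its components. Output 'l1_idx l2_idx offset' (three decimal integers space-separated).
vaddr = 468 = 0b0111010100
  top 3 bits -> l1_idx = 3
  next 3 bits -> l2_idx = 5
  bottom 4 bits -> offset = 4

Answer: 3 5 4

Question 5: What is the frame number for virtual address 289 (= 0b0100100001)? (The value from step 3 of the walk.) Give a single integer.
Answer: 81

Derivation:
vaddr = 289: l1_idx=2, l2_idx=2
L1[2] = 0; L2[0][2] = 81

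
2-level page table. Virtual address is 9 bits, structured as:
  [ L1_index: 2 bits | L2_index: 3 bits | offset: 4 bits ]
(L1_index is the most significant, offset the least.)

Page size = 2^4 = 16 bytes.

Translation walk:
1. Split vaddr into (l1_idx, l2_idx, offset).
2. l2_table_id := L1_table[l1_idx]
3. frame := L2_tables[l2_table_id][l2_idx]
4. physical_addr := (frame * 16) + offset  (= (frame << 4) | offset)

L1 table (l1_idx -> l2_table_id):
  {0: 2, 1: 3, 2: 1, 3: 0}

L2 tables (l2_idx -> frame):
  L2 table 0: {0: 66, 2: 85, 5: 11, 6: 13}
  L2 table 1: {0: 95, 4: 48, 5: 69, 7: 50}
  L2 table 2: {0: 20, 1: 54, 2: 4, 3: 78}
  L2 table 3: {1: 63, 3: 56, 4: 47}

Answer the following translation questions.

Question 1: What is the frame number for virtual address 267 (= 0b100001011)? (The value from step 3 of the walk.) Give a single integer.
Answer: 95

Derivation:
vaddr = 267: l1_idx=2, l2_idx=0
L1[2] = 1; L2[1][0] = 95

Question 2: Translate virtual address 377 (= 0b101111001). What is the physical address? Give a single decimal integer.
Answer: 809

Derivation:
vaddr = 377 = 0b101111001
Split: l1_idx=2, l2_idx=7, offset=9
L1[2] = 1
L2[1][7] = 50
paddr = 50 * 16 + 9 = 809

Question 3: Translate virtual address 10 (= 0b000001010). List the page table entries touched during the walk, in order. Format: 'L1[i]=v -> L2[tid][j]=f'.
vaddr = 10 = 0b000001010
Split: l1_idx=0, l2_idx=0, offset=10

Answer: L1[0]=2 -> L2[2][0]=20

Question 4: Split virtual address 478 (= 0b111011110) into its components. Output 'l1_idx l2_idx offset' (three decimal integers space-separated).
Answer: 3 5 14

Derivation:
vaddr = 478 = 0b111011110
  top 2 bits -> l1_idx = 3
  next 3 bits -> l2_idx = 5
  bottom 4 bits -> offset = 14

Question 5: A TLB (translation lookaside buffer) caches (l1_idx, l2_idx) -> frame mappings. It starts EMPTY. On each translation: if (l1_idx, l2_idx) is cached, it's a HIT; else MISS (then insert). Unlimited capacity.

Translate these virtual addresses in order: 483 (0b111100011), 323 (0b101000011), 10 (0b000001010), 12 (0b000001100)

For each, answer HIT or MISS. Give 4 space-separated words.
Answer: MISS MISS MISS HIT

Derivation:
vaddr=483: (3,6) not in TLB -> MISS, insert
vaddr=323: (2,4) not in TLB -> MISS, insert
vaddr=10: (0,0) not in TLB -> MISS, insert
vaddr=12: (0,0) in TLB -> HIT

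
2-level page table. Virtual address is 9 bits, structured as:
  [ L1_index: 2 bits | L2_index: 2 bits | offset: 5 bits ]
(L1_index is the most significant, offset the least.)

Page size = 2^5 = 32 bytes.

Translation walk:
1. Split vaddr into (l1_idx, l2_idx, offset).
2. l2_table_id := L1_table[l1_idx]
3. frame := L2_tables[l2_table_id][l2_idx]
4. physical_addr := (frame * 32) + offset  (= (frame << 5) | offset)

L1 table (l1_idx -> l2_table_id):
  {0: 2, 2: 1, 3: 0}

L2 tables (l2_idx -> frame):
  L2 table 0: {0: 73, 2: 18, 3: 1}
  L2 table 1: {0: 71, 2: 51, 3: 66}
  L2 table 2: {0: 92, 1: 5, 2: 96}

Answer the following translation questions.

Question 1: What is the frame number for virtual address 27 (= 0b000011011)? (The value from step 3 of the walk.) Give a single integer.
Answer: 92

Derivation:
vaddr = 27: l1_idx=0, l2_idx=0
L1[0] = 2; L2[2][0] = 92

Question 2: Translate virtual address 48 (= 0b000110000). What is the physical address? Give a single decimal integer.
vaddr = 48 = 0b000110000
Split: l1_idx=0, l2_idx=1, offset=16
L1[0] = 2
L2[2][1] = 5
paddr = 5 * 32 + 16 = 176

Answer: 176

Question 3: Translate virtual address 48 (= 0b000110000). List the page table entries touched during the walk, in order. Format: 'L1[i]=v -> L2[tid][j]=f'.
Answer: L1[0]=2 -> L2[2][1]=5

Derivation:
vaddr = 48 = 0b000110000
Split: l1_idx=0, l2_idx=1, offset=16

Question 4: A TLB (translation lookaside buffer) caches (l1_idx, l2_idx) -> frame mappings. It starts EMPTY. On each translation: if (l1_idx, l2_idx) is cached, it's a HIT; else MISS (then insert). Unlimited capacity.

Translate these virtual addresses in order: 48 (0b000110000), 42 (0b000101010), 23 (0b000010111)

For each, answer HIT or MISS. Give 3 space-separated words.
Answer: MISS HIT MISS

Derivation:
vaddr=48: (0,1) not in TLB -> MISS, insert
vaddr=42: (0,1) in TLB -> HIT
vaddr=23: (0,0) not in TLB -> MISS, insert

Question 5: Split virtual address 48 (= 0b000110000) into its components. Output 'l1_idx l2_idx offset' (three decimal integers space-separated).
vaddr = 48 = 0b000110000
  top 2 bits -> l1_idx = 0
  next 2 bits -> l2_idx = 1
  bottom 5 bits -> offset = 16

Answer: 0 1 16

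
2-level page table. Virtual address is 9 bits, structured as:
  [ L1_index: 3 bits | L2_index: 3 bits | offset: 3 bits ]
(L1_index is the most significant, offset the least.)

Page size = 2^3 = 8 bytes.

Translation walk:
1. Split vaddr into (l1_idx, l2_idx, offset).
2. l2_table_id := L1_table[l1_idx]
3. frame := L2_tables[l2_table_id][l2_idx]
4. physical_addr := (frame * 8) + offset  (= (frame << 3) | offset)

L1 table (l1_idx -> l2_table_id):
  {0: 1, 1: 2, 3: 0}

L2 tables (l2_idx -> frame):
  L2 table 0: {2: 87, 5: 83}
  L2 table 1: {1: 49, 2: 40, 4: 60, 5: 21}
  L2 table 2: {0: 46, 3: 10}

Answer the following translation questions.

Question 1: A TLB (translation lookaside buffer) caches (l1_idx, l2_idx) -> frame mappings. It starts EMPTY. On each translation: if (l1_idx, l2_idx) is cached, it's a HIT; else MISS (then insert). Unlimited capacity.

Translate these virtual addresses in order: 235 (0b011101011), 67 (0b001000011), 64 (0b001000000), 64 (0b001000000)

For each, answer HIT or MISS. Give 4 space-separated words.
Answer: MISS MISS HIT HIT

Derivation:
vaddr=235: (3,5) not in TLB -> MISS, insert
vaddr=67: (1,0) not in TLB -> MISS, insert
vaddr=64: (1,0) in TLB -> HIT
vaddr=64: (1,0) in TLB -> HIT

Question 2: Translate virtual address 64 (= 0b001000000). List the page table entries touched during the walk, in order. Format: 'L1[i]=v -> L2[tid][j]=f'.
Answer: L1[1]=2 -> L2[2][0]=46

Derivation:
vaddr = 64 = 0b001000000
Split: l1_idx=1, l2_idx=0, offset=0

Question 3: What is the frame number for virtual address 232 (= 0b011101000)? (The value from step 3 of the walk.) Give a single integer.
vaddr = 232: l1_idx=3, l2_idx=5
L1[3] = 0; L2[0][5] = 83

Answer: 83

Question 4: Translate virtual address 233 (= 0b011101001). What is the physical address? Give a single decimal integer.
Answer: 665

Derivation:
vaddr = 233 = 0b011101001
Split: l1_idx=3, l2_idx=5, offset=1
L1[3] = 0
L2[0][5] = 83
paddr = 83 * 8 + 1 = 665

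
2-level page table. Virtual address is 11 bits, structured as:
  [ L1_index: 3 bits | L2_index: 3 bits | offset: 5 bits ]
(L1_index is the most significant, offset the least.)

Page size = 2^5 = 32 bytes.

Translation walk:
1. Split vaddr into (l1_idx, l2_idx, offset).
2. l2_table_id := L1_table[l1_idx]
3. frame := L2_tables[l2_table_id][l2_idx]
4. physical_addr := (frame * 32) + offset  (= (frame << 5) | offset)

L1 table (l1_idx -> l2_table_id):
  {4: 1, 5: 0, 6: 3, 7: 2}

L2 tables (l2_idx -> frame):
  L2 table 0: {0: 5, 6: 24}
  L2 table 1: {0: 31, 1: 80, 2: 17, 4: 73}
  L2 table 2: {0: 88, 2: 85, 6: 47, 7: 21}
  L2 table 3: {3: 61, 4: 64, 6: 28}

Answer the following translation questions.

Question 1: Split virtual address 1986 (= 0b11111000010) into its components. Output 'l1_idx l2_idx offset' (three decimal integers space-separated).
vaddr = 1986 = 0b11111000010
  top 3 bits -> l1_idx = 7
  next 3 bits -> l2_idx = 6
  bottom 5 bits -> offset = 2

Answer: 7 6 2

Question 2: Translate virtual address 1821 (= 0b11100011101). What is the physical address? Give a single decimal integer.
Answer: 2845

Derivation:
vaddr = 1821 = 0b11100011101
Split: l1_idx=7, l2_idx=0, offset=29
L1[7] = 2
L2[2][0] = 88
paddr = 88 * 32 + 29 = 2845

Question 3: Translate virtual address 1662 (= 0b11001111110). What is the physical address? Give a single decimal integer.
Answer: 1982

Derivation:
vaddr = 1662 = 0b11001111110
Split: l1_idx=6, l2_idx=3, offset=30
L1[6] = 3
L2[3][3] = 61
paddr = 61 * 32 + 30 = 1982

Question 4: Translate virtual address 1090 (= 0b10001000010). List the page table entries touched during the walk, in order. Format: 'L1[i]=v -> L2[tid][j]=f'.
Answer: L1[4]=1 -> L2[1][2]=17

Derivation:
vaddr = 1090 = 0b10001000010
Split: l1_idx=4, l2_idx=2, offset=2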